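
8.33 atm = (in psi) 122.4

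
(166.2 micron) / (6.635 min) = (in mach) 1.226e-09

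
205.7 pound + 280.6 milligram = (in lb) 205.7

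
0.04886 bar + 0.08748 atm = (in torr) 103.1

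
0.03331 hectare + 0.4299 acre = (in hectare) 0.2073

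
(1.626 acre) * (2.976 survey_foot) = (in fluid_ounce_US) 2.018e+08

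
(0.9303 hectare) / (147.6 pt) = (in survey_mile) 111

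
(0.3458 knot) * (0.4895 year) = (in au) 1.836e-05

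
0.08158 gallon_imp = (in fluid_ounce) 12.54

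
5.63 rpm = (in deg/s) 33.78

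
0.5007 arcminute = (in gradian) 0.009272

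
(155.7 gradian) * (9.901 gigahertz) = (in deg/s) 1.387e+12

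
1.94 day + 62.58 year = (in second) 1.974e+09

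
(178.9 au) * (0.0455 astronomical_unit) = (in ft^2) 1.961e+24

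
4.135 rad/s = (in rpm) 39.49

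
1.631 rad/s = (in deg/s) 93.45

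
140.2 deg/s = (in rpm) 23.37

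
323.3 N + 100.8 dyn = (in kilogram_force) 32.97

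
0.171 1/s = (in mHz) 171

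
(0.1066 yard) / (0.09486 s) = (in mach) 0.003018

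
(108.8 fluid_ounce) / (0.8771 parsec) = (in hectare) 1.189e-23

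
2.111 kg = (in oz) 74.46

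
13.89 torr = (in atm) 0.01828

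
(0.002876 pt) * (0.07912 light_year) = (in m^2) 7.595e+08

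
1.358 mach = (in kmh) 1665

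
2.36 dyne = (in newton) 2.36e-05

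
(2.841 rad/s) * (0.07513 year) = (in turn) 1.071e+06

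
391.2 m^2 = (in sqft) 4211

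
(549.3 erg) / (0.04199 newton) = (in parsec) 4.239e-20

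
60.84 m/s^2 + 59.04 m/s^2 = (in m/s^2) 119.9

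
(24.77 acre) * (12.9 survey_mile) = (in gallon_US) 5.498e+11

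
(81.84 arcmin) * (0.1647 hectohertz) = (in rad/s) 0.3921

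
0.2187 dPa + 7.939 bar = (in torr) 5955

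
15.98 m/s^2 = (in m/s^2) 15.98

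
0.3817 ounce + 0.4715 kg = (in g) 482.3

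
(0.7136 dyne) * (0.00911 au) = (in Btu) 9.218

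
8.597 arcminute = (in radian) 0.002501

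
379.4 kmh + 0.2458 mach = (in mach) 0.5553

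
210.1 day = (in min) 3.025e+05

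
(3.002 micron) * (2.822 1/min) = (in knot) 2.745e-07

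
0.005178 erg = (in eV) 3.232e+09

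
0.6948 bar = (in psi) 10.08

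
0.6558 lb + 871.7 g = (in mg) 1.169e+06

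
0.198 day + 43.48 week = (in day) 304.6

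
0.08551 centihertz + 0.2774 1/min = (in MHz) 5.478e-09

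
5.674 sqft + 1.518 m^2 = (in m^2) 2.045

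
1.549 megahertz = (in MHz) 1.549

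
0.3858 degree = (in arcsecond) 1389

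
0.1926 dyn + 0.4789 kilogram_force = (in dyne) 4.696e+05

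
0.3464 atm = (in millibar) 351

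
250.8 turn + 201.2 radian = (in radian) 1777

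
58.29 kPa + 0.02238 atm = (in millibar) 605.6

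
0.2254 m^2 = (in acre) 5.57e-05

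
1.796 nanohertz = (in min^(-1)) 1.078e-07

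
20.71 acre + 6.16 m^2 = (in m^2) 8.382e+04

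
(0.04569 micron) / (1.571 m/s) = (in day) 3.366e-13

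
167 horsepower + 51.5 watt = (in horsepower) 167.1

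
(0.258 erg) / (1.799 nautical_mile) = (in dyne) 7.744e-07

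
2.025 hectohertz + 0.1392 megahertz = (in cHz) 1.394e+07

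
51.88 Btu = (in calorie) 1.308e+04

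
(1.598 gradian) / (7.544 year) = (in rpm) 1.008e-09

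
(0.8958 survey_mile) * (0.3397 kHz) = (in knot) 9.52e+05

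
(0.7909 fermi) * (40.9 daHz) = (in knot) 6.288e-13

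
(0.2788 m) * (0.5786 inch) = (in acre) 1.012e-06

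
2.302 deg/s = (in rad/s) 0.04018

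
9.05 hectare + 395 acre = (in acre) 417.4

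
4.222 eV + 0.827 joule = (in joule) 0.827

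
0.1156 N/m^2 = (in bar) 1.156e-06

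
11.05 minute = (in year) 2.102e-05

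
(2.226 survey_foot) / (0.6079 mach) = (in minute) 5.463e-05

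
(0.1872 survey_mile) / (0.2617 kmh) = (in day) 0.04797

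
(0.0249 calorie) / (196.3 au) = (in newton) 3.548e-15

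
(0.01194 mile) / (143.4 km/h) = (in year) 1.53e-08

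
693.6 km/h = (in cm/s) 1.927e+04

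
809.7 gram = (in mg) 8.097e+05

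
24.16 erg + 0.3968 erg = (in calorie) 5.869e-07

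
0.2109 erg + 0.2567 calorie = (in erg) 1.074e+07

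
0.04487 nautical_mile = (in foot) 272.6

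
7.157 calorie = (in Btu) 0.02838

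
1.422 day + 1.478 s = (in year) 0.003896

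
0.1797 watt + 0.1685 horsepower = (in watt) 125.8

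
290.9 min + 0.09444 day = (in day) 0.2965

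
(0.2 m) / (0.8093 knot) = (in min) 0.008006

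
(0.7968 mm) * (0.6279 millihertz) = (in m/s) 5.003e-07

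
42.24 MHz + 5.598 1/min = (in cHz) 4.224e+09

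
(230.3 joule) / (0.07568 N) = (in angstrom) 3.043e+13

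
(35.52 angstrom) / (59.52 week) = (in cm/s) 9.867e-15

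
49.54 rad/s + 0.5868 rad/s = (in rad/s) 50.13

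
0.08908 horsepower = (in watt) 66.43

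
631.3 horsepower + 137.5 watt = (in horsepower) 631.5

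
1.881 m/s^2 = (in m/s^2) 1.881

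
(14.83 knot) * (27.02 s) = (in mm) 2.061e+05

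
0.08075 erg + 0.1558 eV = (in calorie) 1.93e-09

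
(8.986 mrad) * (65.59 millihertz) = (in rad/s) 0.0005894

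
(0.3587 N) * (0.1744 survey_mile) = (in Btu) 0.09542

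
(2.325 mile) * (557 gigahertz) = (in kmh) 7.503e+15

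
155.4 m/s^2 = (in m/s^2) 155.4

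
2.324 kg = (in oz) 81.98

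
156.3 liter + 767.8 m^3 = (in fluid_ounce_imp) 2.703e+07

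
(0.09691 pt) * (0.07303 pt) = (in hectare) 8.808e-14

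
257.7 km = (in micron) 2.577e+11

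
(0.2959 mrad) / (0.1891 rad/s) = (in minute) 2.608e-05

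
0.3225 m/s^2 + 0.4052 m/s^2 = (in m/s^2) 0.7277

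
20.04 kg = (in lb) 44.18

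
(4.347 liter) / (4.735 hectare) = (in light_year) 9.704e-24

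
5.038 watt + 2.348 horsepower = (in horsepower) 2.355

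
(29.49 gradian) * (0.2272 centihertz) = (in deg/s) 0.0603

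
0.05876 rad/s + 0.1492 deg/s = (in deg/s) 3.516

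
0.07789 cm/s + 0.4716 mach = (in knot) 312.1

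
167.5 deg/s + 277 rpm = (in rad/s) 31.93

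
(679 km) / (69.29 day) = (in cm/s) 11.34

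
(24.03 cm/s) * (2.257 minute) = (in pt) 9.224e+04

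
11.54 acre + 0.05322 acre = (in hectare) 4.692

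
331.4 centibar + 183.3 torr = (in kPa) 355.8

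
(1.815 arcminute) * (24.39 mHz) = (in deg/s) 0.0007378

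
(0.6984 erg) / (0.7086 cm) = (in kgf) 1.005e-06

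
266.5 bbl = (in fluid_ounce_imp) 1.491e+06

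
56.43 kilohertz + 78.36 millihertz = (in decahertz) 5643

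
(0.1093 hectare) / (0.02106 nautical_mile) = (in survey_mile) 0.01741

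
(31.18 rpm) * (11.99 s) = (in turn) 6.231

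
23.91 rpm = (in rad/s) 2.504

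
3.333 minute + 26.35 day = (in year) 0.0722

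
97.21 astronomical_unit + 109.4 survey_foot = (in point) 4.122e+16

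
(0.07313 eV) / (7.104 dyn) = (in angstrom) 1.649e-06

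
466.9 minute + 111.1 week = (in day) 778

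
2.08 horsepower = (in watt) 1551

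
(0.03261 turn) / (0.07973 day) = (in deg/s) 0.001704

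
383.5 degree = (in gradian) 426.1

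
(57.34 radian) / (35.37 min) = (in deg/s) 1.548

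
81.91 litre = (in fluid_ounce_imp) 2883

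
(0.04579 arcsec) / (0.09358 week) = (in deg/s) 2.247e-10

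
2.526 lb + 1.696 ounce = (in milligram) 1.194e+06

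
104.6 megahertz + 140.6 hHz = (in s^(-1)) 1.046e+08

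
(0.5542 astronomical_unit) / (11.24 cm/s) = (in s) 7.376e+11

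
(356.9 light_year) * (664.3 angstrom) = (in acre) 5.543e+07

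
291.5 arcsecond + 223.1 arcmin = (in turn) 0.01055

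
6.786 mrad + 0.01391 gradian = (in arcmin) 24.08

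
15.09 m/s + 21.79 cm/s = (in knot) 29.76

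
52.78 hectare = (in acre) 130.4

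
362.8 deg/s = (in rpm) 60.47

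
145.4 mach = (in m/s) 4.951e+04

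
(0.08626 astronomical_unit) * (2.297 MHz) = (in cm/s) 2.964e+18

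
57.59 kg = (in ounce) 2031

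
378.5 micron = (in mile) 2.352e-07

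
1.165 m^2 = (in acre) 0.0002879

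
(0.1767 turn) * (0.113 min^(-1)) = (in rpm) 0.01997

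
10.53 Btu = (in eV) 6.934e+22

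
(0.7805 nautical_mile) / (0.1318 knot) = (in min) 355.3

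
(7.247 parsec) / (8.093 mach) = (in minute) 1.352e+12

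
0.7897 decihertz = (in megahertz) 7.897e-08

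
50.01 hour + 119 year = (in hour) 1.042e+06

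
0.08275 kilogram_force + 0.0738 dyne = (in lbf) 0.1824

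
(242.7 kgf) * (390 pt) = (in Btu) 0.3104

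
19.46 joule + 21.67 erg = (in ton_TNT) 4.651e-09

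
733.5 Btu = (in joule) 7.739e+05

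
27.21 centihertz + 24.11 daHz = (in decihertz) 2414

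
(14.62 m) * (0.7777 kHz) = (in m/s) 1.137e+04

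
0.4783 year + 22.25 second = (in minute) 2.514e+05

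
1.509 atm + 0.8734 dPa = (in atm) 1.509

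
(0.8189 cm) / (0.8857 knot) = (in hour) 4.992e-06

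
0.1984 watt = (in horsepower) 0.0002661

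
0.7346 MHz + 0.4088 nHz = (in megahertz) 0.7346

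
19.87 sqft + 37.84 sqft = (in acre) 0.001325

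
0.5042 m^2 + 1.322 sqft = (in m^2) 0.627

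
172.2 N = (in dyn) 1.722e+07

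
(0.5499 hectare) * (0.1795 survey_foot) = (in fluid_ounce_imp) 1.059e+07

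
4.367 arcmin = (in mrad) 1.27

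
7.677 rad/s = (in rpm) 73.31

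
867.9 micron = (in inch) 0.03417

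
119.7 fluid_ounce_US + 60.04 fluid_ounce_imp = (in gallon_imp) 1.154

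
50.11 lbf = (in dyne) 2.229e+07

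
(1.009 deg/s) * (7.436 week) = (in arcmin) 2.723e+08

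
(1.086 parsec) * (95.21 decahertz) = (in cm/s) 3.191e+21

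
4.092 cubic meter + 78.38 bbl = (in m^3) 16.55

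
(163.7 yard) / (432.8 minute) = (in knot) 0.0112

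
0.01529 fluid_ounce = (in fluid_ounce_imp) 0.01591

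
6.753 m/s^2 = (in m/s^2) 6.753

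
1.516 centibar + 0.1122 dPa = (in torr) 11.37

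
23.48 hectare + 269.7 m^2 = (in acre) 58.09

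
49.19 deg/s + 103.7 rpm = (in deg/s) 671.4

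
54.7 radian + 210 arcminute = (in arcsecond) 1.13e+07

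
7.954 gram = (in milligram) 7954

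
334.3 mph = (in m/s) 149.4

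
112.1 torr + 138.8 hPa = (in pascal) 2.883e+04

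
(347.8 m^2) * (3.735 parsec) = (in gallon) 1.059e+22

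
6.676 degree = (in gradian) 7.418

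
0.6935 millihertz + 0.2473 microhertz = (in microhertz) 693.7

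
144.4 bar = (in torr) 1.083e+05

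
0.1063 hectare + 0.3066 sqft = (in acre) 0.2627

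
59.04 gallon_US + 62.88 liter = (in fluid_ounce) 9683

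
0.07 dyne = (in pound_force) 1.574e-07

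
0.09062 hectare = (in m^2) 906.2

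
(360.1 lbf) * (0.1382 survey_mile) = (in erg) 3.563e+12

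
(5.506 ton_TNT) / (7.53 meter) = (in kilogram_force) 3.12e+08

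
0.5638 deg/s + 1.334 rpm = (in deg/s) 8.568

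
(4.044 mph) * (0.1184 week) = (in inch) 5.097e+06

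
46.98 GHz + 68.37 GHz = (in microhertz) 1.154e+17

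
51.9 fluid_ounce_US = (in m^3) 0.001535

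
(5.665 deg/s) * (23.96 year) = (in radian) 7.471e+07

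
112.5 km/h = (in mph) 69.9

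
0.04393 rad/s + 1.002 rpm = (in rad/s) 0.1489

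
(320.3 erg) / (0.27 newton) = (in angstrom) 1.186e+06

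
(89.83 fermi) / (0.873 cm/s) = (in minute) 1.715e-13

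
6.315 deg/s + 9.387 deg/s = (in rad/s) 0.2741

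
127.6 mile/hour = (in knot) 110.9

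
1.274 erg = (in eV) 7.952e+11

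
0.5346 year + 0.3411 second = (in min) 2.81e+05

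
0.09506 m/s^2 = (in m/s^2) 0.09506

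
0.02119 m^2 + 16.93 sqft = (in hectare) 0.0001594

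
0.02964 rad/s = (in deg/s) 1.698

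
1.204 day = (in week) 0.172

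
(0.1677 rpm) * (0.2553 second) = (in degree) 0.2569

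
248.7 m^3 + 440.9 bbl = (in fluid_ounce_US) 1.078e+07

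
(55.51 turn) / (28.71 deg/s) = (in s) 696.1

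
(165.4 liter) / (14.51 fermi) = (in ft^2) 1.227e+14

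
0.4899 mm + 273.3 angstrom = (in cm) 0.04899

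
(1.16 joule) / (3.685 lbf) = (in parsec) 2.293e-18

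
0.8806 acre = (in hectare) 0.3564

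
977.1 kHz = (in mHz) 9.771e+08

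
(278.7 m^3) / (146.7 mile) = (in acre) 2.917e-07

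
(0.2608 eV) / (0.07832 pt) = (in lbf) 3.4e-16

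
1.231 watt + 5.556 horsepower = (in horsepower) 5.558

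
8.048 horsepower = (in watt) 6001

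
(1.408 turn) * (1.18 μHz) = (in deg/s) 0.0005981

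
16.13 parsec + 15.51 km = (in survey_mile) 3.093e+14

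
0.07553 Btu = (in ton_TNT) 1.905e-08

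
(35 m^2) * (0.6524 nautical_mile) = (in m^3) 4.229e+04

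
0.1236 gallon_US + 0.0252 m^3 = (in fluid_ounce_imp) 903.4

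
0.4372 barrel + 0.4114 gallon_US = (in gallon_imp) 15.63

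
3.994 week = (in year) 0.0766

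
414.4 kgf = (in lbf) 913.6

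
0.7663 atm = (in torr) 582.4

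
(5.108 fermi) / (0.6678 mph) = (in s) 1.711e-14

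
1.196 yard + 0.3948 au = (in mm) 5.906e+13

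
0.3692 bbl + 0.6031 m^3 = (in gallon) 174.8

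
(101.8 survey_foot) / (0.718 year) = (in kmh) 4.933e-06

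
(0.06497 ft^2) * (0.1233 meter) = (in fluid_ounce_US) 25.17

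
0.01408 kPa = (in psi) 0.002042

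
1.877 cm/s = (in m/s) 0.01877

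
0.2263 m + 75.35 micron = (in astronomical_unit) 1.513e-12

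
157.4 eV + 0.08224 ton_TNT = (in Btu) 3.261e+05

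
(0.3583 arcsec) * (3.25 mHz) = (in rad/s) 5.646e-09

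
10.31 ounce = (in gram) 292.3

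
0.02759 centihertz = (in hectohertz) 2.759e-06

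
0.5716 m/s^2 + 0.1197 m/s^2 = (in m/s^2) 0.6913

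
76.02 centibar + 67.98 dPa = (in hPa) 760.3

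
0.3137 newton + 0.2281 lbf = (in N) 1.328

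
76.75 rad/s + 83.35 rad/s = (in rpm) 1529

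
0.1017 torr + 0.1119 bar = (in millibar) 112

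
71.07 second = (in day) 0.0008226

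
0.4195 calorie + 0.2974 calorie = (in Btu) 0.002843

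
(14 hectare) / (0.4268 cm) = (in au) 0.0002193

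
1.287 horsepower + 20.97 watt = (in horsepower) 1.315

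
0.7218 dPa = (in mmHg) 0.0005414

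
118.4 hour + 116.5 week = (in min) 1.181e+06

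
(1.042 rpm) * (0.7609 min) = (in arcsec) 1.028e+06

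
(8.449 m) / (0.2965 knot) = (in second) 55.39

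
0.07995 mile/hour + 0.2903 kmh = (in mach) 0.0003418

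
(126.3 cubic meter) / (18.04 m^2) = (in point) 1.985e+04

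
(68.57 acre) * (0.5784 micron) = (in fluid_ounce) 5427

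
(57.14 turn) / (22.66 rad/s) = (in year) 5.024e-07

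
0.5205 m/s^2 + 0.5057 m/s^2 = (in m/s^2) 1.026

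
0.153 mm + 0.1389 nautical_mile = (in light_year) 2.719e-14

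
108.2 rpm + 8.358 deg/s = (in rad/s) 11.48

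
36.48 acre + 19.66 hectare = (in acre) 85.06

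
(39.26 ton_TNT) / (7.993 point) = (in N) 5.825e+13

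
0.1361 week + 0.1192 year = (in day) 44.46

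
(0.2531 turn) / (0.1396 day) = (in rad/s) 0.0001318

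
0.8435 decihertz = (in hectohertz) 0.0008435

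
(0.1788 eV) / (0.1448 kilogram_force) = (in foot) 6.619e-20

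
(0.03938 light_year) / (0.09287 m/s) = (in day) 4.643e+10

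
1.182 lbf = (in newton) 5.258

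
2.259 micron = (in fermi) 2.259e+09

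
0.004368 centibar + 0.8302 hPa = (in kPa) 0.08739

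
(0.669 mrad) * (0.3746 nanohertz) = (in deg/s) 1.436e-11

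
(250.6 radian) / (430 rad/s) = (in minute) 0.009713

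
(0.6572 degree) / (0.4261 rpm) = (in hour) 7.141e-05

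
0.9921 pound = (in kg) 0.45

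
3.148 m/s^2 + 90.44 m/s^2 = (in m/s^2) 93.59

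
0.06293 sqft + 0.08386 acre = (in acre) 0.08386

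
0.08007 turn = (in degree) 28.83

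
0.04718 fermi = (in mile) 2.932e-20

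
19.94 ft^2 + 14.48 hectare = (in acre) 35.78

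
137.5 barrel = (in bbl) 137.5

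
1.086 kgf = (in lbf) 2.394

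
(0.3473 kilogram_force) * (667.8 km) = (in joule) 2.274e+06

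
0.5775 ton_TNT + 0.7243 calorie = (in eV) 1.508e+28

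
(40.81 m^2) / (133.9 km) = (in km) 3.048e-07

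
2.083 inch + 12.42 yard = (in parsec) 3.698e-16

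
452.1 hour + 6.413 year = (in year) 6.465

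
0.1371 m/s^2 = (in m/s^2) 0.1371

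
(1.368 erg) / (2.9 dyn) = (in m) 0.004717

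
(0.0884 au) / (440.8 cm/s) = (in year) 95.13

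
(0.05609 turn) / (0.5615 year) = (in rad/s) 1.99e-08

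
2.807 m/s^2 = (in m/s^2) 2.807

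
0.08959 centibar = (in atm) 0.0008842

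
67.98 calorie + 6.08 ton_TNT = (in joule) 2.544e+10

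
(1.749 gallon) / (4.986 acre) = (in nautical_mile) 1.772e-10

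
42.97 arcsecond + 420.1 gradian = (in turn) 1.05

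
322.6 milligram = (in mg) 322.6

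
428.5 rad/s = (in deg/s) 2.455e+04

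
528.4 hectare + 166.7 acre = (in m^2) 5.959e+06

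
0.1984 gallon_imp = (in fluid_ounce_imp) 31.74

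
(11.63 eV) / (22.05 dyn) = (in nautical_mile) 4.563e-18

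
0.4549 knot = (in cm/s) 23.4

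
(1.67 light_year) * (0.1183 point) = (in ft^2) 7.097e+12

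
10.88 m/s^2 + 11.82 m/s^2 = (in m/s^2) 22.7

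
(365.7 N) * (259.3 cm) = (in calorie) 226.6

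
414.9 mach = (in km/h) 5.086e+05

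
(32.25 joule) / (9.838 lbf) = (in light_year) 7.79e-17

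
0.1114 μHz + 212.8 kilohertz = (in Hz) 2.128e+05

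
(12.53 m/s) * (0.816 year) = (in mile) 2.004e+05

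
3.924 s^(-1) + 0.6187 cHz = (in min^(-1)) 235.8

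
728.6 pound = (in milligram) 3.305e+08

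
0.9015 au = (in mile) 8.38e+07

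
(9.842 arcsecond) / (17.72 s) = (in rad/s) 2.693e-06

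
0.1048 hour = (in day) 0.004367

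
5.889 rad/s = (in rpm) 56.24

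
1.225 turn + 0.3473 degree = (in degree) 441.3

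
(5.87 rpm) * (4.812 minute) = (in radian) 177.5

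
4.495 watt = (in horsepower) 0.006028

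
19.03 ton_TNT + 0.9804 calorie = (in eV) 4.97e+29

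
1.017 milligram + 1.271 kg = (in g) 1271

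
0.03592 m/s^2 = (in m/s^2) 0.03592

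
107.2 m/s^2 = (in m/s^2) 107.2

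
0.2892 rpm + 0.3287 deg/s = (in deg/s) 2.064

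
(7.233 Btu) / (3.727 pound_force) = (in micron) 4.603e+08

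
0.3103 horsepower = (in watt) 231.4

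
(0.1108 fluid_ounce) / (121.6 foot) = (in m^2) 8.841e-08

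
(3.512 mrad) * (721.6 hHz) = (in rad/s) 253.4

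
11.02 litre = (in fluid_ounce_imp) 387.8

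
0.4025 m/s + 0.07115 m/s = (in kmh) 1.705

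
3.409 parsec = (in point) 2.982e+20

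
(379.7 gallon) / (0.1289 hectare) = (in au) 7.454e-15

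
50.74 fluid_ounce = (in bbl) 0.009438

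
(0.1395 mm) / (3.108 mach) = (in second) 1.318e-07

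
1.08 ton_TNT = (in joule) 4.519e+09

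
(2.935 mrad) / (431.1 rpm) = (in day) 7.525e-10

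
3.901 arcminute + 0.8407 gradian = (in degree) 0.8216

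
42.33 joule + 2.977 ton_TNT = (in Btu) 1.181e+07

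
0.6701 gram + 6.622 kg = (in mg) 6.623e+06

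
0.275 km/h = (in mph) 0.1709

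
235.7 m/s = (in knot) 458.2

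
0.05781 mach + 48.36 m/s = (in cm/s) 6804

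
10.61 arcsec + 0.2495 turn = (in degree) 89.82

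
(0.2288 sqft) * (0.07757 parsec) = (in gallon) 1.344e+16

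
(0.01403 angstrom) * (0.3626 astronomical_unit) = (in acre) 1.881e-05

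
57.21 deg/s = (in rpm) 9.535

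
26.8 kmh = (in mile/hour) 16.65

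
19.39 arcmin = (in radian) 0.00564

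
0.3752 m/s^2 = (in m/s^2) 0.3752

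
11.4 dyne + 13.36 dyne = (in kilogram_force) 2.525e-05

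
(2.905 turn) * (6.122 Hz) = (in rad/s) 111.7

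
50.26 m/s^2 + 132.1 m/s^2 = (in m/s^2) 182.4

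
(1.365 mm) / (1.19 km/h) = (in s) 0.004129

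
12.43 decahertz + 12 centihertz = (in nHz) 1.244e+11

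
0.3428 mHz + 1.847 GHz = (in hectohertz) 1.847e+07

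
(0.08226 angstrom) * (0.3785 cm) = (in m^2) 3.114e-14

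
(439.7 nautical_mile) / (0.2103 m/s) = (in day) 44.82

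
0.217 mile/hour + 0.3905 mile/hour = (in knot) 0.5279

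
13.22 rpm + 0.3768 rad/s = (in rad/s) 1.761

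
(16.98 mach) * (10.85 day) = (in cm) 5.42e+11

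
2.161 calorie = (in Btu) 0.00857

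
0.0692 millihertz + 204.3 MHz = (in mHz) 2.043e+11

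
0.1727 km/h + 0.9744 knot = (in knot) 1.068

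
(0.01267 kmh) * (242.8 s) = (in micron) 8.545e+05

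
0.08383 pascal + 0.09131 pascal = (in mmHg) 0.001314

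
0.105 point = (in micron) 37.04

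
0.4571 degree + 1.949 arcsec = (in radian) 0.007987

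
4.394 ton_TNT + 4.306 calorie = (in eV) 1.147e+29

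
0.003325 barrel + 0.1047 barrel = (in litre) 17.17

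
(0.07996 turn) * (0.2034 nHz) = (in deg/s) 5.855e-09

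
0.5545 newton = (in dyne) 5.545e+04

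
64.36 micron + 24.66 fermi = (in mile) 3.999e-08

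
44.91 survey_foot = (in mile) 0.008506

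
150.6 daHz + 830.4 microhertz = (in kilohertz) 1.506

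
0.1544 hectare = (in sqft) 1.662e+04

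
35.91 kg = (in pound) 79.17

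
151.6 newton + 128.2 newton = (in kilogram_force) 28.53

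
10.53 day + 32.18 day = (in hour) 1025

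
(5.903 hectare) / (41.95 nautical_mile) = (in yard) 0.8309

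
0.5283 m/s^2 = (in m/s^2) 0.5283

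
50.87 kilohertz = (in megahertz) 0.05087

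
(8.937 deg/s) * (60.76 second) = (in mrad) 9477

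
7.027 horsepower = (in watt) 5240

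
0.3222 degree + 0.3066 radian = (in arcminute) 1073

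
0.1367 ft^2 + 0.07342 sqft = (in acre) 4.824e-06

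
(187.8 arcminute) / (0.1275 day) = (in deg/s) 0.0002841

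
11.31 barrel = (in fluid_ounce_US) 6.08e+04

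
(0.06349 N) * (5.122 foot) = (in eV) 6.187e+17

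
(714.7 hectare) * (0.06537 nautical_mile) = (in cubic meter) 8.653e+08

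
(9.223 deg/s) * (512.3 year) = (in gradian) 1.656e+11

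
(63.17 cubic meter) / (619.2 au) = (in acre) 1.685e-16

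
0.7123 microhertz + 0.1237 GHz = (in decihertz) 1.237e+09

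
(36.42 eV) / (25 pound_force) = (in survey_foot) 1.722e-19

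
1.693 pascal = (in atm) 1.671e-05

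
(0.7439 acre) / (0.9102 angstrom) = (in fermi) 3.307e+28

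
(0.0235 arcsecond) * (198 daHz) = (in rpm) 0.002154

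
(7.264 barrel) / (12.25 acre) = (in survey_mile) 1.448e-08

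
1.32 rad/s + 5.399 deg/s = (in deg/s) 81.03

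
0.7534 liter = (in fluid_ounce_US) 25.48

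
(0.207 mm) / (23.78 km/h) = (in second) 3.134e-05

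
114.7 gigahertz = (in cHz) 1.147e+13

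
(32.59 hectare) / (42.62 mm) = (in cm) 7.647e+08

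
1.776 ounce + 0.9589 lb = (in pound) 1.07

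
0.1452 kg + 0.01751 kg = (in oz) 5.739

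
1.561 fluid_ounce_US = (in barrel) 0.0002904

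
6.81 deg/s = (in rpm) 1.135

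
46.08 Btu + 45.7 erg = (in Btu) 46.08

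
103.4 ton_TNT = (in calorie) 1.034e+11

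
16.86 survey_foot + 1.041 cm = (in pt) 1.46e+04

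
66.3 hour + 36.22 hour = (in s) 3.691e+05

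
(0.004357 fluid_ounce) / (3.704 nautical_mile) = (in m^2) 1.878e-11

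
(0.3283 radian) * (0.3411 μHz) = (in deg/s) 6.416e-06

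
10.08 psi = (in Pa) 6.95e+04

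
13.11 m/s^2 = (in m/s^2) 13.11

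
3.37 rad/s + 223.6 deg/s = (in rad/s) 7.273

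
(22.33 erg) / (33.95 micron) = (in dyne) 6577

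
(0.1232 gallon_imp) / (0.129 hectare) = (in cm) 4.342e-05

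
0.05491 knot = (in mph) 0.06319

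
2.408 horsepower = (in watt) 1796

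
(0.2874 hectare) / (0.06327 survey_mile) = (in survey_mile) 0.01754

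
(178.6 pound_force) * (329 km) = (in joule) 2.614e+08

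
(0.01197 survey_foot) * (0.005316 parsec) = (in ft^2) 6.442e+12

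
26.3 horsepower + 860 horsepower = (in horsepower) 886.3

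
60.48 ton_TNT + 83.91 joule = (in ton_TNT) 60.48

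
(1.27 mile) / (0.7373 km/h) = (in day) 0.1155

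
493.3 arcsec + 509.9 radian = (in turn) 81.15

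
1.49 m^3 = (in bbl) 9.372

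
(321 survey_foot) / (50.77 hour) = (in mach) 1.572e-06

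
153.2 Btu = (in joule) 1.616e+05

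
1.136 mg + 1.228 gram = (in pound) 0.00271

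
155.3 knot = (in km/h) 287.6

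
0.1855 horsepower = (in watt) 138.3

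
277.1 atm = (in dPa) 2.808e+08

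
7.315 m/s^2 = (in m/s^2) 7.315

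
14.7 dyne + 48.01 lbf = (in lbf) 48.01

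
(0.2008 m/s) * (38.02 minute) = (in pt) 1.298e+06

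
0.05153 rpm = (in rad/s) 0.005396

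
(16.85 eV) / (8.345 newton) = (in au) 2.163e-30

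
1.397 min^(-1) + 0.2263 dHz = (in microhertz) 4.591e+04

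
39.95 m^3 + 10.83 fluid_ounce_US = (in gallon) 1.055e+04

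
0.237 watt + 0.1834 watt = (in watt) 0.4204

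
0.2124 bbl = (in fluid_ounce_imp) 1188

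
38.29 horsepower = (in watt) 2.855e+04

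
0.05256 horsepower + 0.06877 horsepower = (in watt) 90.48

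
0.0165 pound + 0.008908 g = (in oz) 0.2643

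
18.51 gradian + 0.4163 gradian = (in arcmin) 1022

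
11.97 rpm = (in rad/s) 1.253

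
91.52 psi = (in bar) 6.31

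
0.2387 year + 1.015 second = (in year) 0.2387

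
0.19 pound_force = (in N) 0.8452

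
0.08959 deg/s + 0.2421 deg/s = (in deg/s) 0.3317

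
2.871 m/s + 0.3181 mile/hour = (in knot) 5.857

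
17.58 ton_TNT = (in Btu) 6.972e+07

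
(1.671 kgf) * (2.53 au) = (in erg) 6.202e+19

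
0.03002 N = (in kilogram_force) 0.003061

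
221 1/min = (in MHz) 3.683e-06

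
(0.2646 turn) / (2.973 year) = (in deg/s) 1.016e-06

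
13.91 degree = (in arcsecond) 5.008e+04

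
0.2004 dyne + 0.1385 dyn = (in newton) 3.389e-06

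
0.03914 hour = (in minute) 2.348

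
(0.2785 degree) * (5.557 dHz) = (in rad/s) 0.002701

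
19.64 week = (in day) 137.5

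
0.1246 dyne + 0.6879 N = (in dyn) 6.879e+04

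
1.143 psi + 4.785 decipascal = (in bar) 0.07881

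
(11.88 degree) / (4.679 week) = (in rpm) 6.997e-07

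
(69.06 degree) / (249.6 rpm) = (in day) 5.337e-07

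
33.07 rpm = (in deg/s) 198.4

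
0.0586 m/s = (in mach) 0.0001721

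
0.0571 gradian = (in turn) 0.0001428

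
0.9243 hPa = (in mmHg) 0.6933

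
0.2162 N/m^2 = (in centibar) 0.0002162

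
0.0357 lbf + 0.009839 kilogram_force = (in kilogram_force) 0.02603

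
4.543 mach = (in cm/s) 1.547e+05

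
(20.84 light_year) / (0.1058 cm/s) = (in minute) 3.106e+18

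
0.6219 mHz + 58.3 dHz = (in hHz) 0.05831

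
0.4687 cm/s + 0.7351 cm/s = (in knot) 0.0234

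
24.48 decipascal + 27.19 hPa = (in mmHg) 20.41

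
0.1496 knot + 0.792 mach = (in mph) 603.4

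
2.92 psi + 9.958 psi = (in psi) 12.88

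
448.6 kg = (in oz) 1.582e+04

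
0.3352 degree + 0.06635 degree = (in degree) 0.4016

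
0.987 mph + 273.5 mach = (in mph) 2.083e+05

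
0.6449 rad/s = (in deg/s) 36.95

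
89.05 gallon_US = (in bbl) 2.12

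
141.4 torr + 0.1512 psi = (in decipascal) 1.989e+05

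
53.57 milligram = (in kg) 5.357e-05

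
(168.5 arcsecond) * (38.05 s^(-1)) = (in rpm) 0.2968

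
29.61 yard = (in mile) 0.01682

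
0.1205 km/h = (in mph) 0.07488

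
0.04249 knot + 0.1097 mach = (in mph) 83.6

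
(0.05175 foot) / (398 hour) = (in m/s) 1.101e-08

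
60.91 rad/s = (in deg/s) 3490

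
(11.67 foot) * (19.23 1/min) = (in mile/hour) 2.55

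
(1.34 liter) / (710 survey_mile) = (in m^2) 1.173e-09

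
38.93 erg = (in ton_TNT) 9.304e-16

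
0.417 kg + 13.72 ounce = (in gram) 806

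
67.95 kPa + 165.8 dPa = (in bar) 0.6797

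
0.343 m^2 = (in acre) 8.476e-05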